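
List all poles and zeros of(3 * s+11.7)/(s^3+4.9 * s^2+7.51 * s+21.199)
Set denominator = 0: s^3 + 4.9*s^2 + 7.51*s + 21.199 = (s + 4.3)(s^2 + 0.6*s + 4.93) = 0 → Poles: -0.3 + 2.2j, -0.3 - 2.2j, -4.3
Set numerator = 0: 3*s + 11.7 = 0 → Zeros: -3.9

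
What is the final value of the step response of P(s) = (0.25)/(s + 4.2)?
FVT: lim_{t→∞} y(t) = lim_{s→0} s*Y(s) where Y(s) = P(s)/s.
= lim_{s→0} P(s) = P(0) = num(0)/den(0) = 0.25/4.2 = 0.05952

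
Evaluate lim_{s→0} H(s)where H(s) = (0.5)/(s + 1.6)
DC gain = H(0) = num(0)/den(0) = 0.5/1.6 = 0.3125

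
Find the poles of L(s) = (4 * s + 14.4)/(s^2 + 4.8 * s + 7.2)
Set denominator = 0: s^2 + 4.8*s + 7.2 = 0 → Poles: -2.4 + 1.2j, -2.4 - 1.2j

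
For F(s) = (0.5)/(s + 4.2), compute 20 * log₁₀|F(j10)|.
Substitute s = j*10: F(j10) = 0.0178511 - 0.0425026j.
|F(j10)| = sqrt(Re² + Im²) = 0.0461.
20*log₁₀(0.0461) = -26.73 dB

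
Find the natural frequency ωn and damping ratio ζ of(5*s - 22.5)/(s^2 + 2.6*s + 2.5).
Underdamped: complex pole -1.3 + 0.9j. ωn = |pole| = 1.581, ζ = -Re(pole)/ωn = 0.8222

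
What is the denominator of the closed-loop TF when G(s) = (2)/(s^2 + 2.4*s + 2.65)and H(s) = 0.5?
Characteristic poly = G_den * H_den + G_num * H_num = (s^2 + 2.4*s + 2.65) + (1) = s^2 + 2.4*s + 3.65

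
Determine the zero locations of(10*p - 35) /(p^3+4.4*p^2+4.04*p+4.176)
Set numerator = 0: 10*p - 35 = 0 → Zeros: 3.5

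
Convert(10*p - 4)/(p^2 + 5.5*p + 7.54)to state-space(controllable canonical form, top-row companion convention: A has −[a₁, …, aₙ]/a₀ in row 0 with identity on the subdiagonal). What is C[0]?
Reachable canonical form: C = numerator coefficients (right-aligned, zero-padded to length n).
num = 10*p - 4, C = [[10, -4]].
C[0] = 10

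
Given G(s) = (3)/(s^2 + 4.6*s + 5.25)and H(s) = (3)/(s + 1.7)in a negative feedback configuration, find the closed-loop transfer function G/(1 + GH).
Closed-loop T = G/(1+GH).
Numerator: G_num * H_den = 3*s + 5.1.
Denominator: G_den * H_den + G_num * H_num = (s^3 + 6.3*s^2 + 13.07*s + 8.925) + (9) = s^3 + 6.3*s^2 + 13.07*s + 17.925.
T(s) = (3*s + 5.1)/(s^3 + 6.3*s^2 + 13.07*s + 17.925)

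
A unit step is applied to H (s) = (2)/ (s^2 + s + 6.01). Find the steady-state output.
FVT: lim_{t→∞} y(t) = lim_{s→0} s*Y(s) where Y(s) = H(s)/s.
= lim_{s→0} H(s) = H(0) = num(0)/den(0) = 2/6.01 = 0.3328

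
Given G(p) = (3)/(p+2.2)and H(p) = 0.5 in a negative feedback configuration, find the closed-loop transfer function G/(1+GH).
Closed-loop T = G/(1+GH).
Numerator: G_num * H_den = 3.
Denominator: G_den * H_den + G_num * H_num = (p + 2.2) + (1.5) = p + 3.7.
T(p) = (3)/(p + 3.7)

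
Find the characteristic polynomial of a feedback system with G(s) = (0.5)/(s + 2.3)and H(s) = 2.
Characteristic poly = G_den * H_den + G_num * H_num = (s + 2.3) + (1) = s + 3.3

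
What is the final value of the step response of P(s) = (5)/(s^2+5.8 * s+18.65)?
FVT: lim_{t→∞} y(t) = lim_{s→0} s*Y(s) where Y(s) = P(s)/s.
= lim_{s→0} P(s) = P(0) = num(0)/den(0) = 5/18.65 = 0.2681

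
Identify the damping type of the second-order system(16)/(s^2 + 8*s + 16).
Standard form: ωn²/(s²+2ζωn·s+ωn²) gives ωn=4, ζ=1.
Critically damped (ζ = 1)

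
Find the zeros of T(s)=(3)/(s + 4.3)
Numerator is a nonzero constant (3) → Zeros: none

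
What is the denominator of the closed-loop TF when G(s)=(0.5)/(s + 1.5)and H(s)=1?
Characteristic poly = G_den * H_den + G_num * H_num = (s + 1.5) + (0.5) = s + 2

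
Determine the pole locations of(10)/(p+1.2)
Set denominator = 0: p + 1.2 = 0 → Poles: -1.2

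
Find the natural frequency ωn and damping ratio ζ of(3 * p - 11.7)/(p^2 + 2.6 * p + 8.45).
Underdamped: complex pole -1.3 + 2.6j. ωn = |pole| = 2.907, ζ = -Re(pole)/ωn = 0.4472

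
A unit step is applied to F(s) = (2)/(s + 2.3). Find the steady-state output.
FVT: lim_{t→∞} y(t) = lim_{s→0} s*Y(s) where Y(s) = F(s)/s.
= lim_{s→0} F(s) = F(0) = num(0)/den(0) = 2/2.3 = 0.8696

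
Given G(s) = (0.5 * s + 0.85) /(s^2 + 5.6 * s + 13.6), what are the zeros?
Set numerator = 0: 0.5*s + 0.85 = 0 → Zeros: -1.7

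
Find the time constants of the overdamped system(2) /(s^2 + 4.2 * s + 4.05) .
Overdamped: real poles at -2.7, -1.5. τ = -1/pole → τ₁ = 0.3704, τ₂ = 0.6667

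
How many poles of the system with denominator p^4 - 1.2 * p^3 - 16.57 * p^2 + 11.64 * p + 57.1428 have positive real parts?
p^4 - 1.2*p^3 - 16.57*p^2 + 11.64*p + 57.1428 = (p - 2.6)(p - 3.7)(p + 3.3)(p + 1.8). Poles: -1.8, -3.3, 2.6, 3.7. RHP poles (Re>0): 2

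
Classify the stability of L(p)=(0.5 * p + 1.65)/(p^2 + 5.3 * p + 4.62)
Denominator: p^2 + 5.3*p + 4.62 = (p + 1.1)(p + 4.2). Poles: -1.1, -4.2. Stable (all poles in LHP)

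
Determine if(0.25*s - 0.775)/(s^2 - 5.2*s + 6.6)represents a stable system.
Denominator: s^2 - 5.2*s + 6.6 = (s - 3)(s - 2.2). Poles: 2.2, 3. All Re(p)<0: No (unstable)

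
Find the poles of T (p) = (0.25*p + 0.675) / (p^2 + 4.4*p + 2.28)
Set denominator = 0: p^2 + 4.4*p + 2.28 = (p + 0.6)(p + 3.8) = 0 → Poles: -0.6, -3.8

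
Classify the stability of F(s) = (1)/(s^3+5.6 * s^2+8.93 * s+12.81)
Denominator: s^3 + 5.6*s^2 + 8.93*s + 12.81 = (s + 4.2)(s^2 + 1.4*s + 3.05). Poles: -0.7 + 1.6j, -0.7 - 1.6j, -4.2. Stable (all poles in LHP)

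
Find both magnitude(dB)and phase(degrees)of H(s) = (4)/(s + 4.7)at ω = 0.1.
Substitute s = j*0.1: H(j0.1) = 0.850679 - 0.0180995j.
|H| = 20*log₁₀(sqrt(Re²+Im²)) = -1.40 dB.
∠H = atan2(Im, Re) = -1.22°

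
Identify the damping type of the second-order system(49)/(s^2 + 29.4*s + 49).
Standard form: ωn²/(s²+2ζωn·s+ωn²) gives ωn=7, ζ=2.1.
Overdamped (ζ = 2.1 > 1)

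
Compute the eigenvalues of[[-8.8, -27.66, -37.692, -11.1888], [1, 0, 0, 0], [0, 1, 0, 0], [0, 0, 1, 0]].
Eigenvalues solve det(λI - A) = 0.
Characteristic polynomial: λ^4 + 8.8*λ^3 + 27.66*λ^2 + 37.692*λ + 11.1888 = 0.
Factor: (λ + 4.2)(λ + 0.4)(λ^2 + 4.2*λ + 6.66) = 0.
Roots: -0.4, -2.1 + 1.5j, -2.1 - 1.5j, -4.2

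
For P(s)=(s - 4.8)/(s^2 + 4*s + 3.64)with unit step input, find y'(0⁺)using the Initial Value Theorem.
IVT: y'(0⁺) = lim_{s→∞} s²·Y(s) = lim_{s→∞} s·P(s).
deg(num) = 1, deg(den) = 2, relative degree = 1, so s·P(s) → (leading num)/(leading den) = 1/1 = 1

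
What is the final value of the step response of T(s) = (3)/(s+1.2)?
FVT: lim_{t→∞} y(t) = lim_{s→0} s*Y(s) where Y(s) = T(s)/s.
= lim_{s→0} T(s) = T(0) = num(0)/den(0) = 3/1.2 = 2.5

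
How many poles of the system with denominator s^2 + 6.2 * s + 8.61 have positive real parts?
s^2 + 6.2*s + 8.61 = (s + 4.1)(s + 2.1). Poles: -2.1, -4.1. RHP poles (Re>0): 0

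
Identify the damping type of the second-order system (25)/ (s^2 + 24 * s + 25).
Standard form: ωn²/(s²+2ζωn·s+ωn²) gives ωn=5, ζ=2.4.
Overdamped (ζ = 2.4 > 1)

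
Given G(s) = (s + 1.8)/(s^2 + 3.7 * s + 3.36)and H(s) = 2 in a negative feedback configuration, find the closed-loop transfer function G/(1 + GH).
Closed-loop T = G/(1+GH).
Numerator: G_num * H_den = s + 1.8.
Denominator: G_den * H_den + G_num * H_num = (s^2 + 3.7*s + 3.36) + (2*s + 3.6) = s^2 + 5.7*s + 6.96.
T(s) = (s + 1.8)/(s^2 + 5.7*s + 6.96)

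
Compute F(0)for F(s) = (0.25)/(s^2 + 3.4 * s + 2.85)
DC gain = F(0) = num(0)/den(0) = 0.25/2.85 = 0.08772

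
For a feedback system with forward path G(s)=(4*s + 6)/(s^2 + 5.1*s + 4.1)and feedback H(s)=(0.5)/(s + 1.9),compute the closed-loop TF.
Closed-loop T = G/(1+GH).
Numerator: G_num * H_den = 4*s^2 + 13.6*s + 11.4.
Denominator: G_den * H_den + G_num * H_num = (s^3 + 7*s^2 + 13.79*s + 7.79) + (2*s + 3) = s^3 + 7*s^2 + 15.79*s + 10.79.
T(s) = (4*s^2 + 13.6*s + 11.4)/(s^3 + 7*s^2 + 15.79*s + 10.79)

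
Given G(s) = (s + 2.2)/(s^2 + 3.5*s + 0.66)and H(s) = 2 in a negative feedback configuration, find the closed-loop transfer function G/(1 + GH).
Closed-loop T = G/(1+GH).
Numerator: G_num * H_den = s + 2.2.
Denominator: G_den * H_den + G_num * H_num = (s^2 + 3.5*s + 0.66) + (2*s + 4.4) = s^2 + 5.5*s + 5.06.
T(s) = (s + 2.2)/(s^2 + 5.5*s + 5.06)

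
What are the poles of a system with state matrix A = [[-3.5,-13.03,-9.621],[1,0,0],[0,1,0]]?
Eigenvalues solve det(λI - A) = 0.
Characteristic polynomial: λ^3 + 3.5*λ^2 + 13.03*λ + 9.621 = 0.
Factor: (λ + 0.9)(λ^2 + 2.6*λ + 10.69) = 0.
Roots: -0.9, -1.3 + 3j, -1.3 - 3j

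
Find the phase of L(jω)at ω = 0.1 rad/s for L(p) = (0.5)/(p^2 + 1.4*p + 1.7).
Substitute p = j*0.1: L(j0.1) = 0.293841 - 0.0243419j.
∠L(j0.1) = atan2(Im, Re) = atan2(-0.0243419, 0.293841) = -4.74°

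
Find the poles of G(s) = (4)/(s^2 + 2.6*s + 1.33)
Set denominator = 0: s^2 + 2.6*s + 1.33 = (s + 1.9)(s + 0.7) = 0 → Poles: -0.7, -1.9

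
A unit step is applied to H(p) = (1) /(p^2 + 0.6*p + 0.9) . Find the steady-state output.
FVT: lim_{t→∞} y(t) = lim_{p→0} p*Y(p) where Y(p) = H(p)/p.
= lim_{p→0} H(p) = H(0) = num(0)/den(0) = 1/0.9 = 1.111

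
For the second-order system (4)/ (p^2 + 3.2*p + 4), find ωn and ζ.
Standard form: ωn²/(p²+2ζωn·p+ωn²).
const=4=ωn² → ωn=2, p coeff=3.2=2ζωn → ζ=0.8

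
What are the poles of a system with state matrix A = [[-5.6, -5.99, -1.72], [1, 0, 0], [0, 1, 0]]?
Eigenvalues solve det(λI - A) = 0.
Characteristic polynomial: λ^3 + 5.6*λ^2 + 5.99*λ + 1.72 = 0.
Factor: (λ + 0.8)(λ + 4.3)(λ + 0.5) = 0.
Roots: -0.5, -0.8, -4.3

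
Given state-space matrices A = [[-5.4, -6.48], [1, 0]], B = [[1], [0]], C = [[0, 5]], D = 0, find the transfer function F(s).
F(s) = C(sI - A)⁻¹B + D.
Characteristic polynomial det(sI - A) = s^2 + 5.4*s + 6.48.
Numerator from C·adj(sI-A)·B + D·det(sI-A) = 5.
F(s) = (5)/(s^2 + 5.4*s + 6.48)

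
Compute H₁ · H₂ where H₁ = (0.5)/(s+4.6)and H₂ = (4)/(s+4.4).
Series: H = H₁ · H₂ = (n₁·n₂)/(d₁·d₂).
Num: n₁·n₂ = 2. Den: d₁·d₂ = s^2 + 9*s + 20.24.
H(s) = (2)/(s^2 + 9*s + 20.24)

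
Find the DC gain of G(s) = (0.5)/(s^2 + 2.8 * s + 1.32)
DC gain = G(0) = num(0)/den(0) = 0.5/1.32 = 0.3788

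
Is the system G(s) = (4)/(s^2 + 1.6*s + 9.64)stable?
Denominator: s^2 + 1.6*s + 9.64. Poles: -0.8 + 3j, -0.8 - 3j. All Re(p)<0: Yes (stable)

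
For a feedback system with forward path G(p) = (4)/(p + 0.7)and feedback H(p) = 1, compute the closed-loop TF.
Closed-loop T = G/(1+GH).
Numerator: G_num * H_den = 4.
Denominator: G_den * H_den + G_num * H_num = (p + 0.7) + (4) = p + 4.7.
T(p) = (4)/(p + 4.7)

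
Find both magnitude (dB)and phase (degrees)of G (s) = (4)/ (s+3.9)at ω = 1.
Substitute s = j*1: G(j1) = 0.962369 - 0.246761j.
|G| = 20*log₁₀(sqrt(Re²+Im²)) = -0.06 dB.
∠G = atan2(Im, Re) = -14.38°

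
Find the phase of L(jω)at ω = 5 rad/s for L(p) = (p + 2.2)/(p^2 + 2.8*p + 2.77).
Substitute p = j*5: L(j5) = 0.0305634 - 0.205673j.
∠L(j5) = atan2(Im, Re) = atan2(-0.205673, 0.0305634) = -81.55°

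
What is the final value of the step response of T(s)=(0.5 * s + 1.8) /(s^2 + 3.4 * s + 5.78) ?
FVT: lim_{t→∞} y(t) = lim_{s→0} s*Y(s) where Y(s) = T(s)/s.
= lim_{s→0} T(s) = T(0) = num(0)/den(0) = 1.8/5.78 = 0.3114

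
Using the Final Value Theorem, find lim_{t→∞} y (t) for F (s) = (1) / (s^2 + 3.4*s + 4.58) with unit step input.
FVT: lim_{t→∞} y(t) = lim_{s→0} s*Y(s) where Y(s) = F(s)/s.
= lim_{s→0} F(s) = F(0) = num(0)/den(0) = 1/4.58 = 0.2183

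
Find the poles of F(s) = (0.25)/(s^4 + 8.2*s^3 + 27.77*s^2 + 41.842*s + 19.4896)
Set denominator = 0: s^4 + 8.2*s^3 + 27.77*s^2 + 41.842*s + 19.4896 = (s + 2.6)(s + 0.8)(s^2 + 4.8*s + 9.37) = 0 → Poles: -0.8, -2.4 + 1.9j, -2.4 - 1.9j, -2.6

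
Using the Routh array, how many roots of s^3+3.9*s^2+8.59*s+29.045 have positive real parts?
Routh array:
s^3: [1, 8.59]; s^2: [3.9, 29.045]; s^1: [1.14256]; s^0: [29.045]
First column: [1, 3.9, 1.14256, 29.045]. Sign changes = RHP roots = 0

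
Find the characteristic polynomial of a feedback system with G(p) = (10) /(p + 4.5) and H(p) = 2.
Characteristic poly = G_den * H_den + G_num * H_num = (p + 4.5) + (20) = p + 24.5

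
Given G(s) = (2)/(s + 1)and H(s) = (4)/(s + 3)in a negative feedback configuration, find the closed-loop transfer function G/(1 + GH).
Closed-loop T = G/(1+GH).
Numerator: G_num * H_den = 2*s + 6.
Denominator: G_den * H_den + G_num * H_num = (s^2 + 4*s + 3) + (8) = s^2 + 4*s + 11.
T(s) = (2*s + 6)/(s^2 + 4*s + 11)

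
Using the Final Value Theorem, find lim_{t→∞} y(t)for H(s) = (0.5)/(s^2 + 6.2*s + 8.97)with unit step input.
FVT: lim_{t→∞} y(t) = lim_{s→0} s*Y(s) where Y(s) = H(s)/s.
= lim_{s→0} H(s) = H(0) = num(0)/den(0) = 0.5/8.97 = 0.05574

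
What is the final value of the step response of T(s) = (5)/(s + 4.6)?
FVT: lim_{t→∞} y(t) = lim_{s→0} s*Y(s) where Y(s) = T(s)/s.
= lim_{s→0} T(s) = T(0) = num(0)/den(0) = 5/4.6 = 1.087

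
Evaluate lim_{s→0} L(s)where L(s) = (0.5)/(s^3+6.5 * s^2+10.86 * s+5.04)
DC gain = L(0) = num(0)/den(0) = 0.5/5.04 = 0.09921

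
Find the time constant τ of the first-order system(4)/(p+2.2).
First-order system: τ = -1/pole. Pole = -2.2. τ = -1/(-2.2) = 0.4545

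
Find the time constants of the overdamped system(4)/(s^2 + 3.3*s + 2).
Overdamped: real poles at -0.8, -2.5. τ = -1/pole → τ₁ = 1.25, τ₂ = 0.4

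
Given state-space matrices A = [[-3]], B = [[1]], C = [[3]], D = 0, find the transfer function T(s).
T(s) = C(sI - A)⁻¹B + D.
Characteristic polynomial det(sI - A) = s + 3.
Numerator from C·adj(sI-A)·B + D·det(sI-A) = 3.
T(s) = (3)/(s + 3)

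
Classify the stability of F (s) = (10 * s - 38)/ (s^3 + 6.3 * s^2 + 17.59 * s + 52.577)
Denominator: s^3 + 6.3*s^2 + 17.59*s + 52.577 = (s + 4.9)(s^2 + 1.4*s + 10.73). Poles: -0.7 + 3.2j, -0.7 - 3.2j, -4.9. Stable (all poles in LHP)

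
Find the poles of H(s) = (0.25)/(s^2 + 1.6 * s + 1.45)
Set denominator = 0: s^2 + 1.6*s + 1.45 = 0 → Poles: -0.8 + 0.9j, -0.8 - 0.9j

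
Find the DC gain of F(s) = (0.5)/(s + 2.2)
DC gain = F(0) = num(0)/den(0) = 0.5/2.2 = 0.2273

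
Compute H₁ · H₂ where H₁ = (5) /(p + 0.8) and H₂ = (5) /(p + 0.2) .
Series: H = H₁ · H₂ = (n₁·n₂)/(d₁·d₂).
Num: n₁·n₂ = 25. Den: d₁·d₂ = p^2 + p + 0.16.
H(p) = (25)/(p^2 + p + 0.16)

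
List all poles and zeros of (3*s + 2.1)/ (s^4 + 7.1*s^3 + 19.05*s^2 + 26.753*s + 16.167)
Set denominator = 0: s^4 + 7.1*s^3 + 19.05*s^2 + 26.753*s + 16.167 = (s + 3.4)(s + 1.5)(s^2 + 2.2*s + 3.17) = 0 → Poles: -1.1 + 1.4j, -1.1 - 1.4j, -1.5, -3.4
Set numerator = 0: 3*s + 2.1 = 0 → Zeros: -0.7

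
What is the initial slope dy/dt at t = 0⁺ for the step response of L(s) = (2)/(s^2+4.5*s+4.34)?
IVT: y'(0⁺) = lim_{s→∞} s²·Y(s) = lim_{s→∞} s·L(s).
deg(num) = 0, deg(den) = 2, relative degree = 2 ≥ 2, so s·L(s) → 0. Initial slope = 0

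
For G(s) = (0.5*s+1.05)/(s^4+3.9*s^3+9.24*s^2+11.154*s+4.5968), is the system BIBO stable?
Denominator: s^4 + 3.9*s^3 + 9.24*s^2 + 11.154*s + 4.5968 = (s + 0.8)(s + 1.3)(s^2 + 1.8*s + 4.42). Poles: -0.8, -0.9 + 1.9j, -0.9 - 1.9j, -1.3. All Re(p)<0: Yes (stable)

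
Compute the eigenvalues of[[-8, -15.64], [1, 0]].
Eigenvalues solve det(λI - A) = 0.
Characteristic polynomial: λ^2 + 8*λ + 15.64 = 0.
Factor: (λ + 4.6)(λ + 3.4) = 0.
Roots: -3.4, -4.6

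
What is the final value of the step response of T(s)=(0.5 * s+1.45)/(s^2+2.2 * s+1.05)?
FVT: lim_{t→∞} y(t) = lim_{s→0} s*Y(s) where Y(s) = T(s)/s.
= lim_{s→0} T(s) = T(0) = num(0)/den(0) = 1.45/1.05 = 1.381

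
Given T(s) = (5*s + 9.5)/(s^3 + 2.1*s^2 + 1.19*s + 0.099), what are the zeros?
Set numerator = 0: 5*s + 9.5 = 0 → Zeros: -1.9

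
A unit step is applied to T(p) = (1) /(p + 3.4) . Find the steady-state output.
FVT: lim_{t→∞} y(t) = lim_{p→0} p*Y(p) where Y(p) = T(p)/p.
= lim_{p→0} T(p) = T(0) = num(0)/den(0) = 1/3.4 = 0.2941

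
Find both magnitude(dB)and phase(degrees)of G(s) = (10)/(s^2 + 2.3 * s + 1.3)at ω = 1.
Substitute s = j*1: G(j1) = 0.557621 - 4.27509j.
|G| = 20*log₁₀(sqrt(Re²+Im²)) = 12.69 dB.
∠G = atan2(Im, Re) = -82.57°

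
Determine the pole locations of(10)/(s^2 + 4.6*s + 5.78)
Set denominator = 0: s^2 + 4.6*s + 5.78 = 0 → Poles: -2.3 + 0.7j, -2.3 - 0.7j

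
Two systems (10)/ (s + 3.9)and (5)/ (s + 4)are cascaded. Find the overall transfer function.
Series: H = H₁ · H₂ = (n₁·n₂)/(d₁·d₂).
Num: n₁·n₂ = 50. Den: d₁·d₂ = s^2 + 7.9*s + 15.6.
H(s) = (50)/(s^2 + 7.9*s + 15.6)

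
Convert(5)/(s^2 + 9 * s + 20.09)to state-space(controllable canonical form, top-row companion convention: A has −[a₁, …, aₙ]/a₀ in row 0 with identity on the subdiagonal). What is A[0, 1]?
Reachable canonical form for den = s^2 + 9*s + 20.09: top row of A = -[a₁,a₂,...,aₙ]/a₀, ones on the subdiagonal, zeros elsewhere.
A = [[-9, -20.09], [1, 0]].
A[0,1] = -20.09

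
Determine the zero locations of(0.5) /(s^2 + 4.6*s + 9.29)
Numerator is a nonzero constant (0.5) → Zeros: none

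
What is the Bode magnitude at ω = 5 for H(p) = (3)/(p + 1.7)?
Substitute p = j*5: H(j5) = 0.182861 - 0.537827j.
|H(j5)| = sqrt(Re² + Im²) = 0.5681.
20*log₁₀(0.5681) = -4.91 dB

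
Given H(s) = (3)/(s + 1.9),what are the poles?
Set denominator = 0: s + 1.9 = 0 → Poles: -1.9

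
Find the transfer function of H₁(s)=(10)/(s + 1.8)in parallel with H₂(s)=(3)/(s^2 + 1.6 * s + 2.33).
Parallel: H = H₁ + H₂ = (n₁·d₂ + n₂·d₁)/(d₁·d₂).
n₁·d₂ = 10*s^2 + 16*s + 23.3. n₂·d₁ = 3*s + 5.4. Sum = 10*s^2 + 19*s + 28.7. d₁·d₂ = s^3 + 3.4*s^2 + 5.21*s + 4.194.
H(s) = (10*s^2 + 19*s + 28.7)/(s^3 + 3.4*s^2 + 5.21*s + 4.194)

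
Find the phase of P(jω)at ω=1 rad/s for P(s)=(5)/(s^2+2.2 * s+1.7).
Substitute s = j*1: P(j1) = 0.65666 - 2.06379j.
∠P(j1) = atan2(Im, Re) = atan2(-2.06379, 0.65666) = -72.35°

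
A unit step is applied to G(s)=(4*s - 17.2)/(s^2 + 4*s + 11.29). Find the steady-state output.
FVT: lim_{t→∞} y(t) = lim_{s→0} s*Y(s) where Y(s) = G(s)/s.
= lim_{s→0} G(s) = G(0) = num(0)/den(0) = -17.2/11.29 = -1.523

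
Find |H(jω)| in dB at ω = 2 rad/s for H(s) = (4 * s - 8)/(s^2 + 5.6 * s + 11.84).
Substitute s = j*2: H(j2) = 0.143816 + 0.814957j.
|H(j2)| = sqrt(Re² + Im²) = 0.8275.
20*log₁₀(0.8275) = -1.64 dB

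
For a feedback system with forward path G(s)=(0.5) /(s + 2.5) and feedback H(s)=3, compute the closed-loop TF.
Closed-loop T = G/(1+GH).
Numerator: G_num * H_den = 0.5.
Denominator: G_den * H_den + G_num * H_num = (s + 2.5) + (1.5) = s + 4.
T(s) = (0.5)/(s + 4)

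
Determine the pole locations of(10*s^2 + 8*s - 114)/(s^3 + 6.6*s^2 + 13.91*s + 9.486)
Set denominator = 0: s^3 + 6.6*s^2 + 13.91*s + 9.486 = (s + 1.8)(s + 1.7)(s + 3.1) = 0 → Poles: -1.7, -1.8, -3.1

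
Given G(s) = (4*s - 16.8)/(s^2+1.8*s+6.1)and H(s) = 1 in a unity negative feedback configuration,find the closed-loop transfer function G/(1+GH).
Closed-loop T = G/(1+GH).
Numerator: G_num * H_den = 4*s - 16.8.
Denominator: G_den * H_den + G_num * H_num = (s^2 + 1.8*s + 6.1) + (4*s - 16.8) = s^2 + 5.8*s - 10.7.
T(s) = (4*s - 16.8)/(s^2 + 5.8*s - 10.7)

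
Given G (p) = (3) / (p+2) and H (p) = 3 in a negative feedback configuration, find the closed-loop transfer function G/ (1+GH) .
Closed-loop T = G/(1+GH).
Numerator: G_num * H_den = 3.
Denominator: G_den * H_den + G_num * H_num = (p + 2) + (9) = p + 11.
T(p) = (3)/(p + 11)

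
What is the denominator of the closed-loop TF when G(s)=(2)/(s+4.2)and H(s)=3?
Characteristic poly = G_den * H_den + G_num * H_num = (s + 4.2) + (6) = s + 10.2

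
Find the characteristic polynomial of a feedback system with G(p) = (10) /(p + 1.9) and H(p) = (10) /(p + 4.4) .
Characteristic poly = G_den * H_den + G_num * H_num = (p^2 + 6.3*p + 8.36) + (100) = p^2 + 6.3*p + 108.36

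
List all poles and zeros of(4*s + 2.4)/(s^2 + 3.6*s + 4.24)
Set denominator = 0: s^2 + 3.6*s + 4.24 = 0 → Poles: -1.8 + 1j, -1.8 - 1j
Set numerator = 0: 4*s + 2.4 = 0 → Zeros: -0.6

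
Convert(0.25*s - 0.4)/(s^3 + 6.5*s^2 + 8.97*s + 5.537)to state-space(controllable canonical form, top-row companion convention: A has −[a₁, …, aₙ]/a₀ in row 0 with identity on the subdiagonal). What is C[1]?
Reachable canonical form: C = numerator coefficients (right-aligned, zero-padded to length n).
num = 0.25*s - 0.4, C = [[0, 0.25, -0.4]].
C[1] = 0.25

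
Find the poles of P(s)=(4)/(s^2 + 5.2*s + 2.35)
Set denominator = 0: s^2 + 5.2*s + 2.35 = (s + 4.7)(s + 0.5) = 0 → Poles: -0.5, -4.7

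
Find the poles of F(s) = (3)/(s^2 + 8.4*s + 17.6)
Set denominator = 0: s^2 + 8.4*s + 17.6 = (s + 4)(s + 4.4) = 0 → Poles: -4, -4.4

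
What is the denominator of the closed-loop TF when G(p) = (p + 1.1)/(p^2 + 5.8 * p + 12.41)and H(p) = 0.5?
Characteristic poly = G_den * H_den + G_num * H_num = (p^2 + 5.8*p + 12.41) + (0.5*p + 0.55) = p^2 + 6.3*p + 12.96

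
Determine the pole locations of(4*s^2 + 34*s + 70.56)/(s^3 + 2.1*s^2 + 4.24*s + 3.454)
Set denominator = 0: s^3 + 2.1*s^2 + 4.24*s + 3.454 = (s + 1.1)(s^2 + s + 3.14) = 0 → Poles: -0.5 + 1.7j, -0.5 - 1.7j, -1.1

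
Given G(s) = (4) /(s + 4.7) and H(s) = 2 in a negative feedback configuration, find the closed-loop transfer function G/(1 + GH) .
Closed-loop T = G/(1+GH).
Numerator: G_num * H_den = 4.
Denominator: G_den * H_den + G_num * H_num = (s + 4.7) + (8) = s + 12.7.
T(s) = (4)/(s + 12.7)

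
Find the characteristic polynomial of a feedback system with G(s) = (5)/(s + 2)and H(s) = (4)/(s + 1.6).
Characteristic poly = G_den * H_den + G_num * H_num = (s^2 + 3.6*s + 3.2) + (20) = s^2 + 3.6*s + 23.2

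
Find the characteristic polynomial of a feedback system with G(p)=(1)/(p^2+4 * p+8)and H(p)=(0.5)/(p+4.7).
Characteristic poly = G_den * H_den + G_num * H_num = (p^3 + 8.7*p^2 + 26.8*p + 37.6) + (0.5) = p^3 + 8.7*p^2 + 26.8*p + 38.1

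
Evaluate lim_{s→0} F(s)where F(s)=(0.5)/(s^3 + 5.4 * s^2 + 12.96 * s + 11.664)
DC gain = F(0) = num(0)/den(0) = 0.5/11.664 = 0.04287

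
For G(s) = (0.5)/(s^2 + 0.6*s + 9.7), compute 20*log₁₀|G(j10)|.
Substitute s = j*10: G(j10) = -0.00551276 - 0.000366296j.
|G(j10)| = sqrt(Re² + Im²) = 0.005525.
20*log₁₀(0.005525) = -45.15 dB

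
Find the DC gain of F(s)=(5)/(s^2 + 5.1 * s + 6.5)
DC gain = F(0) = num(0)/den(0) = 5/6.5 = 0.7692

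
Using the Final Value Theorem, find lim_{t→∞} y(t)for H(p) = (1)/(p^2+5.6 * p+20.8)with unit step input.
FVT: lim_{t→∞} y(t) = lim_{p→0} p*Y(p) where Y(p) = H(p)/p.
= lim_{p→0} H(p) = H(0) = num(0)/den(0) = 1/20.8 = 0.04808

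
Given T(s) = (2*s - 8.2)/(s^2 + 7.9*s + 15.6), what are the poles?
Set denominator = 0: s^2 + 7.9*s + 15.6 = (s + 3.9)(s + 4) = 0 → Poles: -3.9, -4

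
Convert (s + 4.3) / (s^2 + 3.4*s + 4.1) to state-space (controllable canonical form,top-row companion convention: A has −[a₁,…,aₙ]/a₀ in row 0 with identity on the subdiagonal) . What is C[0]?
Reachable canonical form: C = numerator coefficients (right-aligned, zero-padded to length n).
num = s + 4.3, C = [[1, 4.3]].
C[0] = 1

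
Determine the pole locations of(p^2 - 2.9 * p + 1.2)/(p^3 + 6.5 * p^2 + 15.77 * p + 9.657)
Set denominator = 0: p^3 + 6.5*p^2 + 15.77*p + 9.657 = (p + 0.9)(p^2 + 5.6*p + 10.73) = 0 → Poles: -0.9, -2.8 + 1.7j, -2.8 - 1.7j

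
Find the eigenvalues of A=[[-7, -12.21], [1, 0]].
Eigenvalues solve det(λI - A) = 0.
Characteristic polynomial: λ^2 + 7*λ + 12.21 = 0.
Factor: (λ + 3.3)(λ + 3.7) = 0.
Roots: -3.3, -3.7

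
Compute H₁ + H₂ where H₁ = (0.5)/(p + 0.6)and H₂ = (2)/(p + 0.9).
Parallel: H = H₁ + H₂ = (n₁·d₂ + n₂·d₁)/(d₁·d₂).
n₁·d₂ = 0.5*p + 0.45. n₂·d₁ = 2*p + 1.2. Sum = 2.5*p + 1.65. d₁·d₂ = p^2 + 1.5*p + 0.54.
H(p) = (2.5*p + 1.65)/(p^2 + 1.5*p + 0.54)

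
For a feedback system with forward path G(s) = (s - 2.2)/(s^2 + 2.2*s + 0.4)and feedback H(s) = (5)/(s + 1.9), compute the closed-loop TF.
Closed-loop T = G/(1+GH).
Numerator: G_num * H_den = s^2 - 0.3*s - 4.18.
Denominator: G_den * H_den + G_num * H_num = (s^3 + 4.1*s^2 + 4.58*s + 0.76) + (5*s - 11) = s^3 + 4.1*s^2 + 9.58*s - 10.24.
T(s) = (s^2 - 0.3*s - 4.18)/(s^3 + 4.1*s^2 + 9.58*s - 10.24)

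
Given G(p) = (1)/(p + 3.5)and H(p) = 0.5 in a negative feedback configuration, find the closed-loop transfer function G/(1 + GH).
Closed-loop T = G/(1+GH).
Numerator: G_num * H_den = 1.
Denominator: G_den * H_den + G_num * H_num = (p + 3.5) + (0.5) = p + 4.
T(p) = (1)/(p + 4)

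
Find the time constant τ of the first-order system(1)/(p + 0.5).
First-order system: τ = -1/pole. Pole = -0.5. τ = -1/(-0.5) = 2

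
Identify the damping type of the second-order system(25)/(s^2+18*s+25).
Standard form: ωn²/(s²+2ζωn·s+ωn²) gives ωn=5, ζ=1.8.
Overdamped (ζ = 1.8 > 1)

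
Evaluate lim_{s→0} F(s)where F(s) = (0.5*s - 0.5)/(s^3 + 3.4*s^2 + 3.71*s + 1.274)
DC gain = F(0) = num(0)/den(0) = -0.5/1.274 = -0.3925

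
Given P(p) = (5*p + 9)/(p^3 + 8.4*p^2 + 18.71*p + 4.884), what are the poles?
Set denominator = 0: p^3 + 8.4*p^2 + 18.71*p + 4.884 = (p + 4.4)(p + 3.7)(p + 0.3) = 0 → Poles: -0.3, -3.7, -4.4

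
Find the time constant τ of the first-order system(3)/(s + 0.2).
First-order system: τ = -1/pole. Pole = -0.2. τ = -1/(-0.2) = 5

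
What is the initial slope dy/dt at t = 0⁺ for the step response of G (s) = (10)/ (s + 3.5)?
IVT: y'(0⁺) = lim_{s→∞} s²·Y(s) = lim_{s→∞} s·G(s).
deg(num) = 0, deg(den) = 1, relative degree = 1, so s·G(s) → (leading num)/(leading den) = 10/1 = 10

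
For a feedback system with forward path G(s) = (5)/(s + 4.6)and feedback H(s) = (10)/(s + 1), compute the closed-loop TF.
Closed-loop T = G/(1+GH).
Numerator: G_num * H_den = 5*s + 5.
Denominator: G_den * H_den + G_num * H_num = (s^2 + 5.6*s + 4.6) + (50) = s^2 + 5.6*s + 54.6.
T(s) = (5*s + 5)/(s^2 + 5.6*s + 54.6)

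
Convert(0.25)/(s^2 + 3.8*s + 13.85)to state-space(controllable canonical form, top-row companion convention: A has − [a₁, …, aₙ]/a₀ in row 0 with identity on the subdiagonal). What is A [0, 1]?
Reachable canonical form for den = s^2 + 3.8*s + 13.85: top row of A = -[a₁,a₂,...,aₙ]/a₀, ones on the subdiagonal, zeros elsewhere.
A = [[-3.8, -13.85], [1, 0]].
A[0,1] = -13.85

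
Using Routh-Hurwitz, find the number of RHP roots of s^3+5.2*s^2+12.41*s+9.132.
Routh array:
s^3: [1, 12.41]; s^2: [5.2, 9.132]; s^1: [10.6538]; s^0: [9.132]
First column: [1, 5.2, 10.6538, 9.132]. Sign changes = RHP roots = 0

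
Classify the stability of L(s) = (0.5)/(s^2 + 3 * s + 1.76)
Denominator: s^2 + 3*s + 1.76 = (s + 2.2)(s + 0.8). Poles: -0.8, -2.2. Stable (all poles in LHP)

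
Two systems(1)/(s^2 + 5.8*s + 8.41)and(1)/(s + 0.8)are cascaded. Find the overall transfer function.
Series: H = H₁ · H₂ = (n₁·n₂)/(d₁·d₂).
Num: n₁·n₂ = 1. Den: d₁·d₂ = s^3 + 6.6*s^2 + 13.05*s + 6.728.
H(s) = (1)/(s^3 + 6.6*s^2 + 13.05*s + 6.728)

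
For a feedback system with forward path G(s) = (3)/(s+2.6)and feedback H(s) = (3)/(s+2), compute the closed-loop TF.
Closed-loop T = G/(1+GH).
Numerator: G_num * H_den = 3*s + 6.
Denominator: G_den * H_den + G_num * H_num = (s^2 + 4.6*s + 5.2) + (9) = s^2 + 4.6*s + 14.2.
T(s) = (3*s + 6)/(s^2 + 4.6*s + 14.2)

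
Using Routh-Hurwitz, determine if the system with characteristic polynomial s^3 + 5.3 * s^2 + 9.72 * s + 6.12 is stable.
Routh array:
s^3: [1, 9.72]; s^2: [5.3, 6.12]; s^1: [8.56528]; s^0: [6.12]
First column: [1, 5.3, 8.56528, 6.12]. Sign changes = 0.
Yes, stable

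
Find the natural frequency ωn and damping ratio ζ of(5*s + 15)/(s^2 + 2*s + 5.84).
Underdamped: complex pole -1 + 2.2j. ωn = |pole| = 2.417, ζ = -Re(pole)/ωn = 0.4138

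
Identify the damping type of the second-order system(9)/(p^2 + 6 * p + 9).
Standard form: ωn²/(p²+2ζωn·p+ωn²) gives ωn=3, ζ=1.
Critically damped (ζ = 1)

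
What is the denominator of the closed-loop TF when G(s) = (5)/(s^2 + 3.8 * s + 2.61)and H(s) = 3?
Characteristic poly = G_den * H_den + G_num * H_num = (s^2 + 3.8*s + 2.61) + (15) = s^2 + 3.8*s + 17.61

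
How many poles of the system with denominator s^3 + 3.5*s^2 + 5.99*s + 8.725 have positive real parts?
s^3 + 3.5*s^2 + 5.99*s + 8.725 = (s + 2.5)(s^2 + s + 3.49). Poles: -0.5 + 1.8j, -0.5 - 1.8j, -2.5. RHP poles (Re>0): 0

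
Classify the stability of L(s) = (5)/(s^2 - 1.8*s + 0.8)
Denominator: s^2 - 1.8*s + 0.8 = (s - 0.8)(s - 1). Poles: 0.8, 1. Unstable (2 pole(s) in RHP)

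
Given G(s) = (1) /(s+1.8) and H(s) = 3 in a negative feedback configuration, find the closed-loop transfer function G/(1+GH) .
Closed-loop T = G/(1+GH).
Numerator: G_num * H_den = 1.
Denominator: G_den * H_den + G_num * H_num = (s + 1.8) + (3) = s + 4.8.
T(s) = (1)/(s + 4.8)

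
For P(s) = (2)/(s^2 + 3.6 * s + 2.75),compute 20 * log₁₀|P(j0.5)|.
Substitute s = j*0.5: P(j0.5) = 0.52687 - 0.379347j.
|P(j0.5)| = sqrt(Re² + Im²) = 0.6492.
20*log₁₀(0.6492) = -3.75 dB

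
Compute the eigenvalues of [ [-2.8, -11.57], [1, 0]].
Eigenvalues solve det(λI - A) = 0.
Characteristic polynomial: λ^2 + 2.8*λ + 11.57 = 0.
Roots: -1.4 + 3.1j, -1.4 - 3.1j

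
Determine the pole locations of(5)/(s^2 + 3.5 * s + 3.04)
Set denominator = 0: s^2 + 3.5*s + 3.04 = (s + 1.9)(s + 1.6) = 0 → Poles: -1.6, -1.9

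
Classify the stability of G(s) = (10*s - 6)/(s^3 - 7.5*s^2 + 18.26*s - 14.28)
Denominator: s^3 - 7.5*s^2 + 18.26*s - 14.28 = (s - 3)(s - 1.7)(s - 2.8). Poles: 1.7, 2.8, 3. Unstable (3 pole(s) in RHP)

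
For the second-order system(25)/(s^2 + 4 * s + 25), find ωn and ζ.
Standard form: ωn²/(s²+2ζωn·s+ωn²).
const=25=ωn² → ωn=5, s coeff=4=2ζωn → ζ=0.4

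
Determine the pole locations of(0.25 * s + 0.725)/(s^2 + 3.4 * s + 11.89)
Set denominator = 0: s^2 + 3.4*s + 11.89 = 0 → Poles: -1.7 + 3j, -1.7 - 3j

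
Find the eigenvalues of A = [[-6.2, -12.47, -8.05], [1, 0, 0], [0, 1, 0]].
Eigenvalues solve det(λI - A) = 0.
Characteristic polynomial: λ^3 + 6.2*λ^2 + 12.47*λ + 8.05 = 0.
Factor: (λ + 1.4)(λ + 2.5)(λ + 2.3) = 0.
Roots: -1.4, -2.3, -2.5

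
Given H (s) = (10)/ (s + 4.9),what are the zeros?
Numerator is a nonzero constant (10) → Zeros: none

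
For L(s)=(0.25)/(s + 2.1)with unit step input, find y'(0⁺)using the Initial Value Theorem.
IVT: y'(0⁺) = lim_{s→∞} s²·Y(s) = lim_{s→∞} s·L(s).
deg(num) = 0, deg(den) = 1, relative degree = 1, so s·L(s) → (leading num)/(leading den) = 0.25/1 = 0.25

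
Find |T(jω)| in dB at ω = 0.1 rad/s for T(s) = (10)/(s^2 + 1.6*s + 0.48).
Substitute s = j*0.1: T(j0.1) = 19.0669 - 6.49087j.
|T(j0.1)| = sqrt(Re² + Im²) = 20.14.
20*log₁₀(20.14) = 26.08 dB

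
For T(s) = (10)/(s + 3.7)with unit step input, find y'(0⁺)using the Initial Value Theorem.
IVT: y'(0⁺) = lim_{s→∞} s²·Y(s) = lim_{s→∞} s·T(s).
deg(num) = 0, deg(den) = 1, relative degree = 1, so s·T(s) → (leading num)/(leading den) = 10/1 = 10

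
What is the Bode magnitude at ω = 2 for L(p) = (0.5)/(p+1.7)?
Substitute p = j*2: L(j2) = 0.123367 - 0.145138j.
|L(j2)| = sqrt(Re² + Im²) = 0.1905.
20*log₁₀(0.1905) = -14.40 dB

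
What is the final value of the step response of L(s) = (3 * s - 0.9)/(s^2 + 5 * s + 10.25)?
FVT: lim_{t→∞} y(t) = lim_{s→0} s*Y(s) where Y(s) = L(s)/s.
= lim_{s→0} L(s) = L(0) = num(0)/den(0) = -0.9/10.25 = -0.0878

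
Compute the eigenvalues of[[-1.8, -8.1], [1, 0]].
Eigenvalues solve det(λI - A) = 0.
Characteristic polynomial: λ^2 + 1.8*λ + 8.1 = 0.
Roots: -0.9 + 2.7j, -0.9 - 2.7j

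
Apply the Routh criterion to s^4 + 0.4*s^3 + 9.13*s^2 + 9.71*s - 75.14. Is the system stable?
Routh array:
s^4: [1, 9.13, -75.14]; s^3: [0.4, 9.71]; s^2: [-15.145, -75.14]; s^1: [7.72545]; s^0: [-75.14]
First column: [1, 0.4, -15.145, 7.72545, -75.14]. Sign changes = 3.
No, unstable (3 RHP root(s))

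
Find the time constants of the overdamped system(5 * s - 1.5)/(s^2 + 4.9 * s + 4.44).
Overdamped: real poles at -3.7, -1.2. τ = -1/pole → τ₁ = 0.2703, τ₂ = 0.8333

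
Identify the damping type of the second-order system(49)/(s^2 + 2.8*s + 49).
Standard form: ωn²/(s²+2ζωn·s+ωn²) gives ωn=7, ζ=0.2.
Underdamped (ζ = 0.2 < 1)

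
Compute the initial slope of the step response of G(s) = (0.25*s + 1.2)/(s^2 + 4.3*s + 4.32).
IVT: y'(0⁺) = lim_{s→∞} s²·Y(s) = lim_{s→∞} s·G(s).
deg(num) = 1, deg(den) = 2, relative degree = 1, so s·G(s) → (leading num)/(leading den) = 0.25/1 = 0.25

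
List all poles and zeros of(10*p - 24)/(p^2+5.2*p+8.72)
Set denominator = 0: p^2 + 5.2*p + 8.72 = 0 → Poles: -2.6 + 1.4j, -2.6 - 1.4j
Set numerator = 0: 10*p - 24 = 0 → Zeros: 2.4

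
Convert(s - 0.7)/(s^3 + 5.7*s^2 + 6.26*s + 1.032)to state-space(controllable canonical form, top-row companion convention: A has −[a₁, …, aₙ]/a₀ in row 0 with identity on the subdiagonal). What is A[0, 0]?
Reachable canonical form for den = s^3 + 5.7*s^2 + 6.26*s + 1.032: top row of A = -[a₁,a₂,...,aₙ]/a₀, ones on the subdiagonal, zeros elsewhere.
A = [[-5.7, -6.26, -1.032], [1, 0, 0], [0, 1, 0]].
A[0,0] = -5.7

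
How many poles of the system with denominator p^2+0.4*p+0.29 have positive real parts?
Poles: -0.2 + 0.5j, -0.2 - 0.5j. RHP poles (Re>0): 0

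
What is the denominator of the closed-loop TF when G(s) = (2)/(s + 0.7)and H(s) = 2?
Characteristic poly = G_den * H_den + G_num * H_num = (s + 0.7) + (4) = s + 4.7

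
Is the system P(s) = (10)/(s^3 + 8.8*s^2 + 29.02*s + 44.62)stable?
Denominator: s^3 + 8.8*s^2 + 29.02*s + 44.62 = (s + 4.6)(s^2 + 4.2*s + 9.7). Poles: -2.1 + 2.3j, -2.1 - 2.3j, -4.6. All Re(p)<0: Yes (stable)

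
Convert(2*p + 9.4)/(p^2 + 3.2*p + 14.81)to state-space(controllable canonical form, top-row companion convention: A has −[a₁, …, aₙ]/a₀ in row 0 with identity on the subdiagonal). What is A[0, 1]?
Reachable canonical form for den = p^2 + 3.2*p + 14.81: top row of A = -[a₁,a₂,...,aₙ]/a₀, ones on the subdiagonal, zeros elsewhere.
A = [[-3.2, -14.81], [1, 0]].
A[0,1] = -14.81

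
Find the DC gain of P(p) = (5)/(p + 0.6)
DC gain = P(0) = num(0)/den(0) = 5/0.6 = 8.333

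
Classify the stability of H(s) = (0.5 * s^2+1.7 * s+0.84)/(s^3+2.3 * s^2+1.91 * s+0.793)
Denominator: s^3 + 2.3*s^2 + 1.91*s + 0.793 = (s + 1.3)(s^2 + s + 0.61). Poles: -0.5 + 0.6j, -0.5 - 0.6j, -1.3. Stable (all poles in LHP)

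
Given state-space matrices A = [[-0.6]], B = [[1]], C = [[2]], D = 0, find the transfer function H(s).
H(s) = C(sI - A)⁻¹B + D.
Characteristic polynomial det(sI - A) = s + 0.6.
Numerator from C·adj(sI-A)·B + D·det(sI-A) = 2.
H(s) = (2)/(s + 0.6)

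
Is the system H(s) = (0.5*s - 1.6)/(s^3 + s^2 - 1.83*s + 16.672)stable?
Denominator: s^3 + s^2 - 1.83*s + 16.672 = (s + 3.2)(s^2 - 2.2*s + 5.21). Poles: -3.2, 1.1 + 2j, 1.1 - 2j. All Re(p)<0: No (unstable)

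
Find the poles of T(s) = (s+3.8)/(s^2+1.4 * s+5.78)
Set denominator = 0: s^2 + 1.4*s + 5.78 = 0 → Poles: -0.7 + 2.3j, -0.7 - 2.3j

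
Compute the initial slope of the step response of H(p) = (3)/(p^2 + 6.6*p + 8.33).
IVT: y'(0⁺) = lim_{p→∞} p²·Y(p) = lim_{p→∞} p·H(p).
deg(num) = 0, deg(den) = 2, relative degree = 2 ≥ 2, so p·H(p) → 0. Initial slope = 0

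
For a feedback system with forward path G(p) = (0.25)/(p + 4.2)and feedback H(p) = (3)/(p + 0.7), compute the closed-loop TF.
Closed-loop T = G/(1+GH).
Numerator: G_num * H_den = 0.25*p + 0.175.
Denominator: G_den * H_den + G_num * H_num = (p^2 + 4.9*p + 2.94) + (0.75) = p^2 + 4.9*p + 3.69.
T(p) = (0.25*p + 0.175)/(p^2 + 4.9*p + 3.69)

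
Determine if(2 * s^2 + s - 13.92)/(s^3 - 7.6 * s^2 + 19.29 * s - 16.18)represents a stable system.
Denominator: s^3 - 7.6*s^2 + 19.29*s - 16.18 = (s - 2)(s^2 - 5.6*s + 8.09). Poles: 2, 2.8 + 0.5j, 2.8 - 0.5j. All Re(p)<0: No (unstable)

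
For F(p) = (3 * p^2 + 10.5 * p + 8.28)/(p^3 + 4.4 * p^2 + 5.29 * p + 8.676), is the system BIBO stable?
Denominator: p^3 + 4.4*p^2 + 5.29*p + 8.676 = (p + 3.6)(p^2 + 0.8*p + 2.41). Poles: -0.4 + 1.5j, -0.4 - 1.5j, -3.6. All Re(p)<0: Yes (stable)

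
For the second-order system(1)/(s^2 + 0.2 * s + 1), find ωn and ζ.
Standard form: ωn²/(s²+2ζωn·s+ωn²).
const=1=ωn² → ωn=1, s coeff=0.2=2ζωn → ζ=0.1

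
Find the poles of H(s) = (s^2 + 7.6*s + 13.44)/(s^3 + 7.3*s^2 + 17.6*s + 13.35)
Set denominator = 0: s^3 + 7.3*s^2 + 17.6*s + 13.35 = (s + 1.5)(s^2 + 5.8*s + 8.9) = 0 → Poles: -1.5, -2.9 + 0.7j, -2.9 - 0.7j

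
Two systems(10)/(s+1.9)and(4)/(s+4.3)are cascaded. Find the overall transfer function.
Series: H = H₁ · H₂ = (n₁·n₂)/(d₁·d₂).
Num: n₁·n₂ = 40. Den: d₁·d₂ = s^2 + 6.2*s + 8.17.
H(s) = (40)/(s^2 + 6.2*s + 8.17)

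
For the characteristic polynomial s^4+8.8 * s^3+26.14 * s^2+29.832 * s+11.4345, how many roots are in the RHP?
s^4 + 8.8*s^3 + 26.14*s^2 + 29.832*s + 11.4345 = (s + 3.5)(s + 0.9)(s + 1.1)(s + 3.3). Poles: -0.9, -1.1, -3.3, -3.5. RHP poles (Re>0): 0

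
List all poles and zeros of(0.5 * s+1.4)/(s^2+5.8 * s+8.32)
Set denominator = 0: s^2 + 5.8*s + 8.32 = (s + 3.2)(s + 2.6) = 0 → Poles: -2.6, -3.2
Set numerator = 0: 0.5*s + 1.4 = 0 → Zeros: -2.8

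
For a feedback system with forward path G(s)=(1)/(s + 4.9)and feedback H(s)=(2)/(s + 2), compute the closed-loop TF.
Closed-loop T = G/(1+GH).
Numerator: G_num * H_den = s + 2.
Denominator: G_den * H_den + G_num * H_num = (s^2 + 6.9*s + 9.8) + (2) = s^2 + 6.9*s + 11.8.
T(s) = (s + 2)/(s^2 + 6.9*s + 11.8)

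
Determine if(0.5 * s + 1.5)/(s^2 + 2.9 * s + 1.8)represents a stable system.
Denominator: s^2 + 2.9*s + 1.8 = (s + 2)(s + 0.9). Poles: -0.9, -2. All Re(p)<0: Yes (stable)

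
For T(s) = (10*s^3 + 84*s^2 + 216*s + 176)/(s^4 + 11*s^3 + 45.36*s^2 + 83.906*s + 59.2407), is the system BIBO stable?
Denominator: s^4 + 11*s^3 + 45.36*s^2 + 83.906*s + 59.2407 = (s + 3.7)(s + 2.7)(s^2 + 4.6*s + 5.93). Poles: -2.3 + 0.8j, -2.3 - 0.8j, -2.7, -3.7. All Re(p)<0: Yes (stable)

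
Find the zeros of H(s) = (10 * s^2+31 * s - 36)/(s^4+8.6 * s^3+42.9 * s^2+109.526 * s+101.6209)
Set numerator = 0: 10*s^2 + 31*s - 36 = 10*(s + 4)(s - 0.9) = 0 → Zeros: -4, 0.9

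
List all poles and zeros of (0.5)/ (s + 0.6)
Set denominator = 0: s + 0.6 = 0 → Poles: -0.6
Numerator is a nonzero constant (0.5) → Zeros: none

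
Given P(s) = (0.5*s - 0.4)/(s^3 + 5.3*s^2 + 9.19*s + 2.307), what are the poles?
Set denominator = 0: s^3 + 5.3*s^2 + 9.19*s + 2.307 = (s + 0.3)(s^2 + 5*s + 7.69) = 0 → Poles: -0.3, -2.5 + 1.2j, -2.5 - 1.2j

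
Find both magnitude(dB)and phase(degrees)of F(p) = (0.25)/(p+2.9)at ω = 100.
Substitute p = j*100: F(j100) = 7.24391e-05 - 0.0024979j.
|F| = 20*log₁₀(sqrt(Re²+Im²)) = -52.04 dB.
∠F = atan2(Im, Re) = -88.34°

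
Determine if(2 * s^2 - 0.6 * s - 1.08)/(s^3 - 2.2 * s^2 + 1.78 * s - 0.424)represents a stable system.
Denominator: s^3 - 2.2*s^2 + 1.78*s - 0.424 = (s - 0.4)(s^2 - 1.8*s + 1.06). Poles: 0.4, 0.9 + 0.5j, 0.9 - 0.5j. All Re(p)<0: No (unstable)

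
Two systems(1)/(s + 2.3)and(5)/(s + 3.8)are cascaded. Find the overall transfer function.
Series: H = H₁ · H₂ = (n₁·n₂)/(d₁·d₂).
Num: n₁·n₂ = 5. Den: d₁·d₂ = s^2 + 6.1*s + 8.74.
H(s) = (5)/(s^2 + 6.1*s + 8.74)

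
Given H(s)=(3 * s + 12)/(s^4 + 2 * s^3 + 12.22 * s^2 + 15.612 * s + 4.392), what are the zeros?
Set numerator = 0: 3*s + 12 = 0 → Zeros: -4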